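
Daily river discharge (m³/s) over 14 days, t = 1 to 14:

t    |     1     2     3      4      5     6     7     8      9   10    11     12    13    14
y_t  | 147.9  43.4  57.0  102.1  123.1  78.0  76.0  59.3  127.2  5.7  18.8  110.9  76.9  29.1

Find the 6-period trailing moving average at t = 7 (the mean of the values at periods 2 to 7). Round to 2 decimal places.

79.93

Sum of periods 2–7: 43.4 + 57.0 + 102.1 + 123.1 + 78.0 + 76.0 = 479.6
Divide by 6: 479.6 / 6 = 79.93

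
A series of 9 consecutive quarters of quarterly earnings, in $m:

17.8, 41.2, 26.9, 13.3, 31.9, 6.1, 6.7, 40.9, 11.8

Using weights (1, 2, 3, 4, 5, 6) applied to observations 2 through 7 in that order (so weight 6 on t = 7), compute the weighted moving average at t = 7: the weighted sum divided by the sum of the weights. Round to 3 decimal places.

15.867

Weighted sum: 1·41.2 + 2·26.9 + 3·13.3 + 4·31.9 + 5·6.1 + 6·6.7 = 41.2 + 53.8 + 39.9 + 127.6 + 30.5 + 40.2 = 333.2
Weight total: 1 + 2 + 3 + 4 + 5 + 6 = 21
WMA = 333.2 / 21 = 15.867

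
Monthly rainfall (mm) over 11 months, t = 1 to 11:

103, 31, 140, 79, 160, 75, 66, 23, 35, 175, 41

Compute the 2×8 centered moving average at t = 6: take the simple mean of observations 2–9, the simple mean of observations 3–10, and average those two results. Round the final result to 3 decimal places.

Sum over 2–9: 31 + 140 + 79 + 160 + 75 + 66 + 23 + 35 = 609
Sum over 3–10: 140 + 79 + 160 + 75 + 66 + 23 + 35 + 175 = 753
CMA at t=6 = (609 + 753) / (2·8) = 1362 / 16 = 85.125

85.125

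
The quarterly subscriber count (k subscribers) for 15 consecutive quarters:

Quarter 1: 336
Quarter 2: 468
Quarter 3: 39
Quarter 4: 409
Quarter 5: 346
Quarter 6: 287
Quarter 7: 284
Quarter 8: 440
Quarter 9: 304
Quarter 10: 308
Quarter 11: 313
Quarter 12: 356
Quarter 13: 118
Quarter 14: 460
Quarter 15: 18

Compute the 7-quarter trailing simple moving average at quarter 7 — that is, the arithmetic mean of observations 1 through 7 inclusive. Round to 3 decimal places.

309.857

Sum of periods 1–7: 336 + 468 + 39 + 409 + 346 + 287 + 284 = 2169
Divide by 7: 2169 / 7 = 309.857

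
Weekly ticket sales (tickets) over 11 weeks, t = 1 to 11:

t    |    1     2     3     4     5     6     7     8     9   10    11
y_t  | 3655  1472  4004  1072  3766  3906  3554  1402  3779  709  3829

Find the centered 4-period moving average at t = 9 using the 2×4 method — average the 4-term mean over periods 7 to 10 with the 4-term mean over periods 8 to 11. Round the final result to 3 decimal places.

2395.375

Sum over 7–10: 3554 + 1402 + 3779 + 709 = 9444
Sum over 8–11: 1402 + 3779 + 709 + 3829 = 9719
CMA at t=9 = (9444 + 9719) / (2·4) = 19163 / 8 = 2395.375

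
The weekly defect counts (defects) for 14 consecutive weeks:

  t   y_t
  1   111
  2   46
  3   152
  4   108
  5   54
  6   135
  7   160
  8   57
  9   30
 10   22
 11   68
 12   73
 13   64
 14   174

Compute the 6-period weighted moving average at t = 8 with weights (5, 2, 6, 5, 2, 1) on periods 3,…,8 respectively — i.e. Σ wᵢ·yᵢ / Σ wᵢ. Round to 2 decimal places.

112.00

Weighted sum: 5·152 + 2·108 + 6·54 + 5·135 + 2·160 + 1·57 = 760 + 216 + 324 + 675 + 320 + 57 = 2352
Weight total: 5 + 2 + 6 + 5 + 2 + 1 = 21
WMA = 2352 / 21 = 112.00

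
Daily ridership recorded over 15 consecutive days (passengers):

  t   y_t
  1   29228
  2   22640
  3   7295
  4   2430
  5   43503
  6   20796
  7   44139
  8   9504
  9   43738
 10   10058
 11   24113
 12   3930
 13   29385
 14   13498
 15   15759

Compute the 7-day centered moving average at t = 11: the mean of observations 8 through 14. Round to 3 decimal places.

19175.143

Sum of periods 8–14: 9504 + 43738 + 10058 + 24113 + 3930 + 29385 + 13498 = 134226
Divide by 7: 134226 / 7 = 19175.143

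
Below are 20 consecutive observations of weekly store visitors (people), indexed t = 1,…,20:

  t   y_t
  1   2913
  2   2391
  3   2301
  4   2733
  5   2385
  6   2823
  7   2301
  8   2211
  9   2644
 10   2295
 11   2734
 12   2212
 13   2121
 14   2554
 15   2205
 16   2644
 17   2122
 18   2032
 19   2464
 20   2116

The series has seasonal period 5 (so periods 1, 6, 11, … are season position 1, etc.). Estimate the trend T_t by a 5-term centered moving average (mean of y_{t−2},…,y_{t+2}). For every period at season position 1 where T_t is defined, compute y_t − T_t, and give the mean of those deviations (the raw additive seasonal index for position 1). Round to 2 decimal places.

332.60

Season position 1 occurs at t = 6, 11, 16 (where T_t is defined).
t=6: T_6 = 2490.6000; y_6 − T_6 = 2823 − 2490.6000 = 332.4000
t=11: T_11 = 2401.2000; y_11 − T_11 = 2734 − 2401.2000 = 332.8000
t=16: T_16 = 2311.4000; y_16 − T_16 = 2644 − 2311.4000 = 332.6000
Mean deviation: (332.4000 + 332.8000 + 332.6000) / 3 = 332.60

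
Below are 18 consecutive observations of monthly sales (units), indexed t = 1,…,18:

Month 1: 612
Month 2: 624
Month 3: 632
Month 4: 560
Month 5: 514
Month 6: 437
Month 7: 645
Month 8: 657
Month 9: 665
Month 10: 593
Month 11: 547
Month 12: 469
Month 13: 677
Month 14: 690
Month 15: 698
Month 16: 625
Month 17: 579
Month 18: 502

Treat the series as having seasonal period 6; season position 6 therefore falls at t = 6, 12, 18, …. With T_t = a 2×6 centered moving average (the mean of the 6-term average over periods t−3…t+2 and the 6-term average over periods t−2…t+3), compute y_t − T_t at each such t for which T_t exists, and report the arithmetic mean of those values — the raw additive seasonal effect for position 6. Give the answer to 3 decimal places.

Season position 6 occurs at t = 6, 12 (where T_t is defined).
t=6: T_6 = 576.91667; y_6 − T_6 = 437 − 576.91667 = -139.91667
t=12: T_12 = 609.58333; y_12 − T_12 = 469 − 609.58333 = -140.58333
Mean deviation: (-139.91667 + -140.58333) / 2 = -140.250

-140.250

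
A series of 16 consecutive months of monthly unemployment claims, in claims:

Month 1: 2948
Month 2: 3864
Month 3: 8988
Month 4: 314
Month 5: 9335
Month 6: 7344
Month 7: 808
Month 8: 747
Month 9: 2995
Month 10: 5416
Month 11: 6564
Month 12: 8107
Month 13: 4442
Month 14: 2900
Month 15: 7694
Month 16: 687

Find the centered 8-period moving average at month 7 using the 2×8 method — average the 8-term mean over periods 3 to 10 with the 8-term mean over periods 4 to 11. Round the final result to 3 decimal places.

4341.875

Sum over 3–10: 8988 + 314 + 9335 + 7344 + 808 + 747 + 2995 + 5416 = 35947
Sum over 4–11: 314 + 9335 + 7344 + 808 + 747 + 2995 + 5416 + 6564 = 33523
CMA at t=7 = (35947 + 33523) / (2·8) = 69470 / 16 = 4341.875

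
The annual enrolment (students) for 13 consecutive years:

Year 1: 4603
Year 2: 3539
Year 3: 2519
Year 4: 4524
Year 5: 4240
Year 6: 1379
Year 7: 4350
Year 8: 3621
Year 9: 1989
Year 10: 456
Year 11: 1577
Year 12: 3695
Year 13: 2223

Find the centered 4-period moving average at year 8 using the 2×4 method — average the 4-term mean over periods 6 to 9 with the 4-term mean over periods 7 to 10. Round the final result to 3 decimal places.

Sum over 6–9: 1379 + 4350 + 3621 + 1989 = 11339
Sum over 7–10: 4350 + 3621 + 1989 + 456 = 10416
CMA at t=8 = (11339 + 10416) / (2·4) = 21755 / 8 = 2719.375

2719.375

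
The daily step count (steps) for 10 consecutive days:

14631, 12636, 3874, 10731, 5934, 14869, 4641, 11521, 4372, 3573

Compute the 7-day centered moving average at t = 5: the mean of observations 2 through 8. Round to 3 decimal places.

9172.286

Sum of periods 2–8: 12636 + 3874 + 10731 + 5934 + 14869 + 4641 + 11521 = 64206
Divide by 7: 64206 / 7 = 9172.286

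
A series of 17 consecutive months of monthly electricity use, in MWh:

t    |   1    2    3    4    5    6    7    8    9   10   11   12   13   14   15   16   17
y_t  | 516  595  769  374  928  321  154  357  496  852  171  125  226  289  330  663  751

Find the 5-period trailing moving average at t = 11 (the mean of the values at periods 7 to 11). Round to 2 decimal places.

Sum of periods 7–11: 154 + 357 + 496 + 852 + 171 = 2030
Divide by 5: 2030 / 5 = 406.00

406.00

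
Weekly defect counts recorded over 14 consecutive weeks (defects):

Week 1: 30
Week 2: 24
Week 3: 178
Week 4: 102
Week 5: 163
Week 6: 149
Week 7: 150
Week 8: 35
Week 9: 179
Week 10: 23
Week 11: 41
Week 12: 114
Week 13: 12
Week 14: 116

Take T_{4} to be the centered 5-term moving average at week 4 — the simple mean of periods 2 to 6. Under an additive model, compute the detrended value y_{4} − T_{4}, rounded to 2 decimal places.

-21.20

Trend T_4 = (24 + 178 + 102 + 163 + 149) / 5 = 616/5 = 123.2000
Detrended value: 102 − 123.2000 = -21.20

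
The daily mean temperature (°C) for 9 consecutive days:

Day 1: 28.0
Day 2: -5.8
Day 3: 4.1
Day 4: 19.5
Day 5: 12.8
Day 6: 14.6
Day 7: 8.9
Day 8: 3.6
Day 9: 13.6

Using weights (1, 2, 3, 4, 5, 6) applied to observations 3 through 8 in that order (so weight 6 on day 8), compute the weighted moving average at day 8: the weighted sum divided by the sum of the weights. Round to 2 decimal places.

Weighted sum: 1·4.1 + 2·19.5 + 3·12.8 + 4·14.6 + 5·8.9 + 6·3.6 = 4.1 + 39.0 + 38.4 + 58.4 + 44.5 + 21.6 = 206.0
Weight total: 1 + 2 + 3 + 4 + 5 + 6 = 21
WMA = 206.0 / 21 = 9.81

9.81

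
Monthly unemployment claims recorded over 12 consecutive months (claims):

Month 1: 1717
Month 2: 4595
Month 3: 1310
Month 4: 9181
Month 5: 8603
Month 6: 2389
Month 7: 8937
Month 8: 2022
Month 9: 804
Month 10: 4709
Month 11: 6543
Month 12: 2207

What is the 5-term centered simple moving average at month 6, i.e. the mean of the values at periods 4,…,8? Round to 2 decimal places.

6226.40

Sum of periods 4–8: 9181 + 8603 + 2389 + 8937 + 2022 = 31132
Divide by 5: 31132 / 5 = 6226.40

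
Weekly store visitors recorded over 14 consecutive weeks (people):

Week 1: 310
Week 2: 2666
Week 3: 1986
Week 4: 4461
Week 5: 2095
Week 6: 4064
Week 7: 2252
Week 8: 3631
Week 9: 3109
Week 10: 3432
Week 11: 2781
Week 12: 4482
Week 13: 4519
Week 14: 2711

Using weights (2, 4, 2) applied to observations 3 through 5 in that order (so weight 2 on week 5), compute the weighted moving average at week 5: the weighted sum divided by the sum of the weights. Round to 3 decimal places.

Weighted sum: 2·1986 + 4·4461 + 2·2095 = 3972 + 17844 + 4190 = 26006
Weight total: 2 + 4 + 2 = 8
WMA = 26006 / 8 = 3250.750

3250.750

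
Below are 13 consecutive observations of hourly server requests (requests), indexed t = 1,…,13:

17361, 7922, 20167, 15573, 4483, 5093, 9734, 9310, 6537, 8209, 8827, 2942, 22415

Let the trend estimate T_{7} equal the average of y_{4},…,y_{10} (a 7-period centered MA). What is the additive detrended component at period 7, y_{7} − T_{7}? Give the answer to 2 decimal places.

Trend T_7 = (15573 + 4483 + 5093 + 9734 + 9310 + 6537 + 8209) / 7 = 58939/7 = 8419.8571
Detrended value: 9734 − 8419.8571 = 1314.14

1314.14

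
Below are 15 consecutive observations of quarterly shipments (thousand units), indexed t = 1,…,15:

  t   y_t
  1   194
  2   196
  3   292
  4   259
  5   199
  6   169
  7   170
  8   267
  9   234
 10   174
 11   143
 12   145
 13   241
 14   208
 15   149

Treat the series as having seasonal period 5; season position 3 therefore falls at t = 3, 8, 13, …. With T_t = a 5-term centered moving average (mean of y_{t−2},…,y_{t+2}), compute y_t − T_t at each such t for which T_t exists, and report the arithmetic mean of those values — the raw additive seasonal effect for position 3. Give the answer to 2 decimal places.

64.00

Season position 3 occurs at t = 3, 8, 13 (where T_t is defined).
t=3: T_3 = 228.0000; y_3 − T_3 = 292 − 228.0000 = 64.0000
t=8: T_8 = 202.8000; y_8 − T_8 = 267 − 202.8000 = 64.2000
t=13: T_13 = 177.2000; y_13 − T_13 = 241 − 177.2000 = 63.8000
Mean deviation: (64.0000 + 64.2000 + 63.8000) / 3 = 64.00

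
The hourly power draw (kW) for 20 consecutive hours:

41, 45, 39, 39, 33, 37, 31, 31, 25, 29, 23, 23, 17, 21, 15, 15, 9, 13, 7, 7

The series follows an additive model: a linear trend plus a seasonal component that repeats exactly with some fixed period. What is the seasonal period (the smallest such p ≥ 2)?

4

First differences y_{t+1} − y_t: 4, -6, 0, -6, 4, -6, 0, -6, 4, -6, …
The difference pattern repeats every 4 terms and not for any smaller step, so p = 4.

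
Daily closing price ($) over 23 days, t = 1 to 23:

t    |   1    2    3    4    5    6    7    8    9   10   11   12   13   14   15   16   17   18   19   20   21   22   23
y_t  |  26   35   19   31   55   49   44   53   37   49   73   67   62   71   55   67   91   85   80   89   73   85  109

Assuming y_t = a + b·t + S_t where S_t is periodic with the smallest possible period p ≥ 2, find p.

First differences y_{t+1} − y_t: 9, -16, 12, 24, -6, -5, 9, -16, 12, 24, -6, -5, 9, -16, …
The difference pattern repeats every 6 terms and not for any smaller step, so p = 6.

6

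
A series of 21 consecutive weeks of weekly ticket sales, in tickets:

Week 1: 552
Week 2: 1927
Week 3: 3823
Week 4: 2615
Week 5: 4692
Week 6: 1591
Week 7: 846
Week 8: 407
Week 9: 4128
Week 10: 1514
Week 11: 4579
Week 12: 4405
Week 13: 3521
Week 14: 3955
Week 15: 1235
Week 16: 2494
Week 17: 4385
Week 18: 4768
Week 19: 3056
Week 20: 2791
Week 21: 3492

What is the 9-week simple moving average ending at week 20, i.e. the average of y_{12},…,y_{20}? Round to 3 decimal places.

3401.111

Sum of periods 12–20: 4405 + 3521 + 3955 + 1235 + 2494 + 4385 + 4768 + 3056 + 2791 = 30610
Divide by 9: 30610 / 9 = 3401.111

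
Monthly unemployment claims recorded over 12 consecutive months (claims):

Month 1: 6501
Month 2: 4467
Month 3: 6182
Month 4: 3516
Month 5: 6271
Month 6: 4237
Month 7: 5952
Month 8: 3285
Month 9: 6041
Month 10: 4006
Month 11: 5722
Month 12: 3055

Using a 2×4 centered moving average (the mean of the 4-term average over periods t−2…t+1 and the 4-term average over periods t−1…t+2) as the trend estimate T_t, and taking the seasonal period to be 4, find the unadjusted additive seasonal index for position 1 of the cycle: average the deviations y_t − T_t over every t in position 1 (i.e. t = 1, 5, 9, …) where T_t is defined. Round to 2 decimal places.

1248.50

Season position 1 occurs at t = 5, 9 (where T_t is defined).
t=5: T_5 = 5022.7500; y_5 − T_5 = 6271 − 5022.7500 = 1248.2500
t=9: T_9 = 4792.2500; y_9 − T_9 = 6041 − 4792.2500 = 1248.7500
Mean deviation: (1248.2500 + 1248.7500) / 2 = 1248.50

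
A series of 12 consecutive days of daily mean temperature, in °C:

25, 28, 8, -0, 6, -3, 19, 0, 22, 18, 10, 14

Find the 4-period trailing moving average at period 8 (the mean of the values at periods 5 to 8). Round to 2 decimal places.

Sum of periods 5–8: 6 + (-3) + 19 + 0 = 22
Divide by 4: 22 / 4 = 5.50

5.50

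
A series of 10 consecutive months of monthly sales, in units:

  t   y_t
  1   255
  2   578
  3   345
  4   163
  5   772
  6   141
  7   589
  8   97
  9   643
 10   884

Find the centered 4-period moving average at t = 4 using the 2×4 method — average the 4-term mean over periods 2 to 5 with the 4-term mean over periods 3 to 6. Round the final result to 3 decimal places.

409.875

Sum over 2–5: 578 + 345 + 163 + 772 = 1858
Sum over 3–6: 345 + 163 + 772 + 141 = 1421
CMA at t=4 = (1858 + 1421) / (2·4) = 3279 / 8 = 409.875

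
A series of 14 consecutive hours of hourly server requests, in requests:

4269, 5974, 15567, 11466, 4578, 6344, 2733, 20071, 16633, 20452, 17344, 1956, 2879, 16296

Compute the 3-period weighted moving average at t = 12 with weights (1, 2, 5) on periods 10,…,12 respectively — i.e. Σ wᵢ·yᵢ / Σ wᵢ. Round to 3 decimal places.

Weighted sum: 1·20452 + 2·17344 + 5·1956 = 20452 + 34688 + 9780 = 64920
Weight total: 1 + 2 + 5 = 8
WMA = 64920 / 8 = 8115.000

8115.000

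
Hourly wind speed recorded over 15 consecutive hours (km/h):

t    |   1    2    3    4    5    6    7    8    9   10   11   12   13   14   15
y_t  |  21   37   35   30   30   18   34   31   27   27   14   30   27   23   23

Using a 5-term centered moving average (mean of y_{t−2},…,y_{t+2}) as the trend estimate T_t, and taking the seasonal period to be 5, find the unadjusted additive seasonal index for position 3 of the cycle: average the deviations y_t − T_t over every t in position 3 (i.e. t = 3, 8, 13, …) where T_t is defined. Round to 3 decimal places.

3.867

Season position 3 occurs at t = 3, 8, 13 (where T_t is defined).
t=3: T_3 = 30.60000; y_3 − T_3 = 35 − 30.60000 = 4.40000
t=8: T_8 = 27.40000; y_8 − T_8 = 31 − 27.40000 = 3.60000
t=13: T_13 = 23.40000; y_13 − T_13 = 27 − 23.40000 = 3.60000
Mean deviation: (4.40000 + 3.60000 + 3.60000) / 3 = 3.867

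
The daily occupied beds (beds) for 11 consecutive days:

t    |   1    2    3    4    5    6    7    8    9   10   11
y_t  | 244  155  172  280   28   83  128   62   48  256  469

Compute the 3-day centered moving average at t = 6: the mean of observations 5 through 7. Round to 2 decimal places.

79.67

Sum of periods 5–7: 28 + 83 + 128 = 239
Divide by 3: 239 / 3 = 79.67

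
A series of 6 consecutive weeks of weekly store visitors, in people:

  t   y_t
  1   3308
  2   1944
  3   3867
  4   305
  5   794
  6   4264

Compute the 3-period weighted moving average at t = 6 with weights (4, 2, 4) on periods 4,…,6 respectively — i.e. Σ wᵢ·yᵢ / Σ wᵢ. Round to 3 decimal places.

1986.400

Weighted sum: 4·305 + 2·794 + 4·4264 = 1220 + 1588 + 17056 = 19864
Weight total: 4 + 2 + 4 = 10
WMA = 19864 / 10 = 1986.400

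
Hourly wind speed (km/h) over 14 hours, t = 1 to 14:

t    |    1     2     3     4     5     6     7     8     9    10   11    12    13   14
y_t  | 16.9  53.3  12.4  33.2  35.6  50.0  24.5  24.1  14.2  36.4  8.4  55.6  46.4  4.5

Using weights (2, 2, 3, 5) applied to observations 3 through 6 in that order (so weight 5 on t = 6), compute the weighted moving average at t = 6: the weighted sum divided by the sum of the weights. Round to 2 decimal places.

37.33

Weighted sum: 2·12.4 + 2·33.2 + 3·35.6 + 5·50.0 = 24.8 + 66.4 + 106.8 + 250.0 = 448.0
Weight total: 2 + 2 + 3 + 5 = 12
WMA = 448.0 / 12 = 37.33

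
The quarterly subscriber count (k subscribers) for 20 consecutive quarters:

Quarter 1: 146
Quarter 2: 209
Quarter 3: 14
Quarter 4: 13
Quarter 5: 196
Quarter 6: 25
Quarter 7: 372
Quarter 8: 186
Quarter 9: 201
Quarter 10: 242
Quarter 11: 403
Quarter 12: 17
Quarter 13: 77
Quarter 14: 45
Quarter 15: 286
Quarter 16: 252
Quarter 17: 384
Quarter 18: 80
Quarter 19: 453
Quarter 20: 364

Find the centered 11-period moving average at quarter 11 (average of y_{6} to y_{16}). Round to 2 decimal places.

191.45

Sum of periods 6–16: 25 + 372 + 186 + 201 + 242 + 403 + 17 + 77 + 45 + 286 + 252 = 2106
Divide by 11: 2106 / 11 = 191.45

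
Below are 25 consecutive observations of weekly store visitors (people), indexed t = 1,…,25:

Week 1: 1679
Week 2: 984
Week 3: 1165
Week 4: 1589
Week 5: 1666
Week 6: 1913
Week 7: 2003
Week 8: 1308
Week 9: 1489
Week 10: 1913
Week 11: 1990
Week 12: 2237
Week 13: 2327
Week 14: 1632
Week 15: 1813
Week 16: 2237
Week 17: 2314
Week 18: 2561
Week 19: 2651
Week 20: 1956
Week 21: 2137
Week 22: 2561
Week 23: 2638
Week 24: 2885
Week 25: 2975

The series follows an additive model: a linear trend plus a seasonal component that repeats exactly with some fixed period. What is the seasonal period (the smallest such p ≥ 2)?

First differences y_{t+1} − y_t: -695, 181, 424, 77, 247, 90, -695, 181, 424, 77, 247, 90, -695, 181, …
The difference pattern repeats every 6 terms and not for any smaller step, so p = 6.

6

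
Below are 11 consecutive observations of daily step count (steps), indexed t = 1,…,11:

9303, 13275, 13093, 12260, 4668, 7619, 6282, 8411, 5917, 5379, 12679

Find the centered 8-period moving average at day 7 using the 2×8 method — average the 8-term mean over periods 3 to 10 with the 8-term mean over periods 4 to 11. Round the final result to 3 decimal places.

Sum over 3–10: 13093 + 12260 + 4668 + 7619 + 6282 + 8411 + 5917 + 5379 = 63629
Sum over 4–11: 12260 + 4668 + 7619 + 6282 + 8411 + 5917 + 5379 + 12679 = 63215
CMA at t=7 = (63629 + 63215) / (2·8) = 126844 / 16 = 7927.750

7927.750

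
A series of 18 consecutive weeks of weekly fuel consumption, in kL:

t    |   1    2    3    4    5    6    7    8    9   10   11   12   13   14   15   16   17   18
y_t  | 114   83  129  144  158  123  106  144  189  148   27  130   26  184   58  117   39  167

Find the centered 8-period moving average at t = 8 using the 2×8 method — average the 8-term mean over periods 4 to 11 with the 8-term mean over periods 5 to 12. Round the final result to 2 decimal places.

129.00

Sum over 4–11: 144 + 158 + 123 + 106 + 144 + 189 + 148 + 27 = 1039
Sum over 5–12: 158 + 123 + 106 + 144 + 189 + 148 + 27 + 130 = 1025
CMA at t=8 = (1039 + 1025) / (2·8) = 2064 / 16 = 129.00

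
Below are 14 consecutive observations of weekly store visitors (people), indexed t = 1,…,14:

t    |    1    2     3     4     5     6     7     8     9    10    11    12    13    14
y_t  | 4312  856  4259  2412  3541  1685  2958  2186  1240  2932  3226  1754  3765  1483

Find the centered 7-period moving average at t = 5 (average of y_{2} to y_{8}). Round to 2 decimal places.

2556.71

Sum of periods 2–8: 856 + 4259 + 2412 + 3541 + 1685 + 2958 + 2186 = 17897
Divide by 7: 17897 / 7 = 2556.71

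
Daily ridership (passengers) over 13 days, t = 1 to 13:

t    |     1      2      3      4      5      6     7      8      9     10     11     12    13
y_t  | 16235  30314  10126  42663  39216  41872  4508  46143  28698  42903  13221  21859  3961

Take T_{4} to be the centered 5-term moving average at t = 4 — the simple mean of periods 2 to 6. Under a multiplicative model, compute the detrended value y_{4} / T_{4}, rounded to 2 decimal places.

Trend T_4 = (30314 + 10126 + 42663 + 39216 + 41872) / 5 = 164191/5 = 32838.2000
Ratio to trend: 42663 / 32838.2000 = 1.30

1.30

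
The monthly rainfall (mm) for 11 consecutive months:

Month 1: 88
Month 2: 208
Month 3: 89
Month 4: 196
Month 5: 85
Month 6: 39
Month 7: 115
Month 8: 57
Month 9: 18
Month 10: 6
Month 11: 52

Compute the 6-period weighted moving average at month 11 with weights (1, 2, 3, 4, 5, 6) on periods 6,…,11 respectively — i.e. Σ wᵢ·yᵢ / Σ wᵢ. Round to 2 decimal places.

40.67

Weighted sum: 1·39 + 2·115 + 3·57 + 4·18 + 5·6 + 6·52 = 39 + 230 + 171 + 72 + 30 + 312 = 854
Weight total: 1 + 2 + 3 + 4 + 5 + 6 = 21
WMA = 854 / 21 = 40.67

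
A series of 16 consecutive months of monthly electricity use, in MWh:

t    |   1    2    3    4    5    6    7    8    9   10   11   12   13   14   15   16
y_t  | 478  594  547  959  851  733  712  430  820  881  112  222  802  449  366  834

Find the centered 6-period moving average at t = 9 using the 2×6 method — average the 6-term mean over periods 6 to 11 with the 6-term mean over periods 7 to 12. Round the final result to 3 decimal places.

Sum over 6–11: 733 + 712 + 430 + 820 + 881 + 112 = 3688
Sum over 7–12: 712 + 430 + 820 + 881 + 112 + 222 = 3177
CMA at t=9 = (3688 + 3177) / (2·6) = 6865 / 12 = 572.083

572.083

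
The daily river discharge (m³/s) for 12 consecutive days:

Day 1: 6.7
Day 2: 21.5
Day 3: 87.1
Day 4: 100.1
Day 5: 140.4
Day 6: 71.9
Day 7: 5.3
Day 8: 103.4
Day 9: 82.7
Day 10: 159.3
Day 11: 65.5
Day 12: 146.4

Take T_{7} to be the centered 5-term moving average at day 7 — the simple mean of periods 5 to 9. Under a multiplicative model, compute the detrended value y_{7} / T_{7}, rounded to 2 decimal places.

Trend T_7 = (140.4 + 71.9 + 5.3 + 103.4 + 82.7) / 5 = 403.7/5 = 80.7400
Ratio to trend: 5.3 / 80.7400 = 0.07

0.07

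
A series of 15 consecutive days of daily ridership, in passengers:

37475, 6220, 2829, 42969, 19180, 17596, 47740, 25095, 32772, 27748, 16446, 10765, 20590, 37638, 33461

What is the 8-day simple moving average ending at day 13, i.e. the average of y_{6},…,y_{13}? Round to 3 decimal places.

24844.000

Sum of periods 6–13: 17596 + 47740 + 25095 + 32772 + 27748 + 16446 + 10765 + 20590 = 198752
Divide by 8: 198752 / 8 = 24844.000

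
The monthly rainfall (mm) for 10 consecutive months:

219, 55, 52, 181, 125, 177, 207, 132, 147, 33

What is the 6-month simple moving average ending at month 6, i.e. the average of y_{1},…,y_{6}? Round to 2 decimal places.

134.83

Sum of periods 1–6: 219 + 55 + 52 + 181 + 125 + 177 = 809
Divide by 6: 809 / 6 = 134.83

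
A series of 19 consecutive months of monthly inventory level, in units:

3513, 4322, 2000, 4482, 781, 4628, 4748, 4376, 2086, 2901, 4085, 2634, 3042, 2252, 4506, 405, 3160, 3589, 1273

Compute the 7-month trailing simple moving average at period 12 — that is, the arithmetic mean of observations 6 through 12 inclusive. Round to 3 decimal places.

Sum of periods 6–12: 4628 + 4748 + 4376 + 2086 + 2901 + 4085 + 2634 = 25458
Divide by 7: 25458 / 7 = 3636.857

3636.857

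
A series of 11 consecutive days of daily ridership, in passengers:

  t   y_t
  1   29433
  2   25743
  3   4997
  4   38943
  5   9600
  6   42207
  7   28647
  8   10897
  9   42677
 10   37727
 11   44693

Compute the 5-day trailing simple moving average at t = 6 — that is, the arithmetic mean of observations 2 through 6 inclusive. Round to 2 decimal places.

24298.00

Sum of periods 2–6: 25743 + 4997 + 38943 + 9600 + 42207 = 121490
Divide by 5: 121490 / 5 = 24298.00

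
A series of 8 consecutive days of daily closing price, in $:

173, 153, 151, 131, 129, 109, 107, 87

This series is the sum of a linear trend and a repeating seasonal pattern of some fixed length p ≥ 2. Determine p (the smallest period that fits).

First differences y_{t+1} − y_t: -20, -2, -20, -2, -20, -2, …
The difference pattern repeats every 2 terms and not for any smaller step, so p = 2.

2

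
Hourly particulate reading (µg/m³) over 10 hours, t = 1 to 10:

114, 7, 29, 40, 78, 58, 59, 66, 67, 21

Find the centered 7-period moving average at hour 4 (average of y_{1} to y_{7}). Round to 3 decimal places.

Sum of periods 1–7: 114 + 7 + 29 + 40 + 78 + 58 + 59 = 385
Divide by 7: 385 / 7 = 55.000

55.000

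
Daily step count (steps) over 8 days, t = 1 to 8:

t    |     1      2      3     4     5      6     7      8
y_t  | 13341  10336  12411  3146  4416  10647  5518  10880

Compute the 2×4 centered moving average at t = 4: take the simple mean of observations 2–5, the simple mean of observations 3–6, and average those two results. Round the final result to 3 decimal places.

7616.125

Sum over 2–5: 10336 + 12411 + 3146 + 4416 = 30309
Sum over 3–6: 12411 + 3146 + 4416 + 10647 = 30620
CMA at t=4 = (30309 + 30620) / (2·4) = 60929 / 8 = 7616.125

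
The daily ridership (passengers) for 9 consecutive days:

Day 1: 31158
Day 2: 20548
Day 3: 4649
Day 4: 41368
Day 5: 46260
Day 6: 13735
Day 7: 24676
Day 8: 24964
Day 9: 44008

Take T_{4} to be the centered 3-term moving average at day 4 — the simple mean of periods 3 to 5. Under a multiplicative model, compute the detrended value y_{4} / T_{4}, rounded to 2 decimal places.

Trend T_4 = (4649 + 41368 + 46260) / 3 = 92277/3 = 30759.0000
Ratio to trend: 41368 / 30759.0000 = 1.34

1.34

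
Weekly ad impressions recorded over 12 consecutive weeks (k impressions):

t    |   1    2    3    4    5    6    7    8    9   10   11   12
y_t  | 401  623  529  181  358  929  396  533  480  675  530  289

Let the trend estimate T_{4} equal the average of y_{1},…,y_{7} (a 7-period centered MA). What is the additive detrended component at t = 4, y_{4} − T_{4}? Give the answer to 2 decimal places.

Trend T_4 = (401 + 623 + 529 + 181 + 358 + 929 + 396) / 7 = 3417/7 = 488.1429
Detrended value: 181 − 488.1429 = -307.14

-307.14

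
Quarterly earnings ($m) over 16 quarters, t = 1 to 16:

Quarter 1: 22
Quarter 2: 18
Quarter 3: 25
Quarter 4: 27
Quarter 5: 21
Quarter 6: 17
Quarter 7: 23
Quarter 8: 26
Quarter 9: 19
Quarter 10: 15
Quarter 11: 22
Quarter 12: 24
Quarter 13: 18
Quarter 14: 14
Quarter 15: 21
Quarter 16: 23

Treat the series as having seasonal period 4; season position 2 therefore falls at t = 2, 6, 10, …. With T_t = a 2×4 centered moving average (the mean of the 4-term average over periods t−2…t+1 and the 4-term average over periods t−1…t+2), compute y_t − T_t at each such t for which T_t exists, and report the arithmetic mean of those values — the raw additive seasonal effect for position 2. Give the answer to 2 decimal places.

-5.08

Season position 2 occurs at t = 6, 10, 14 (where T_t is defined).
t=6: T_6 = 21.8750; y_6 − T_6 = 17 − 21.8750 = -4.8750
t=10: T_10 = 20.2500; y_10 − T_10 = 15 − 20.2500 = -5.2500
t=14: T_14 = 19.1250; y_14 − T_14 = 14 − 19.1250 = -5.1250
Mean deviation: (-4.8750 + -5.2500 + -5.1250) / 3 = -5.08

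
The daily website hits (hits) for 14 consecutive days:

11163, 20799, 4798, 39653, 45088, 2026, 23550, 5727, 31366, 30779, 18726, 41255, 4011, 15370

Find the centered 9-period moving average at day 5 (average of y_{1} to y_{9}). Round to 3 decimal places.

20463.333

Sum of periods 1–9: 11163 + 20799 + 4798 + 39653 + 45088 + 2026 + 23550 + 5727 + 31366 = 184170
Divide by 9: 184170 / 9 = 20463.333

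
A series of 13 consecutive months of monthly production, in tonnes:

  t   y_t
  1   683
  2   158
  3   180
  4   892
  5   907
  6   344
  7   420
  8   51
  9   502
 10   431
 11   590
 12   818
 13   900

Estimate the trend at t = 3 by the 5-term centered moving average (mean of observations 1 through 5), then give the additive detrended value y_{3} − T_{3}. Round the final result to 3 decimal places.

Trend T_3 = (683 + 158 + 180 + 892 + 907) / 5 = 2820/5 = 564.00000
Detrended value: 180 − 564.00000 = -384.000

-384.000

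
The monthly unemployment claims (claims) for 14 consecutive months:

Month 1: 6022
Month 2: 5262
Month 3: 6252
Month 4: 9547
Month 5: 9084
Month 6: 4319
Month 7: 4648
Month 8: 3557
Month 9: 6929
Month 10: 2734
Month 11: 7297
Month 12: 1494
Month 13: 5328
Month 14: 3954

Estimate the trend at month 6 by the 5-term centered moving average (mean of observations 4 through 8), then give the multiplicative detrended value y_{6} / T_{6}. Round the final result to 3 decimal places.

0.693

Trend T_6 = (9547 + 9084 + 4319 + 4648 + 3557) / 5 = 31155/5 = 6231.00000
Ratio to trend: 4319 / 6231.00000 = 0.693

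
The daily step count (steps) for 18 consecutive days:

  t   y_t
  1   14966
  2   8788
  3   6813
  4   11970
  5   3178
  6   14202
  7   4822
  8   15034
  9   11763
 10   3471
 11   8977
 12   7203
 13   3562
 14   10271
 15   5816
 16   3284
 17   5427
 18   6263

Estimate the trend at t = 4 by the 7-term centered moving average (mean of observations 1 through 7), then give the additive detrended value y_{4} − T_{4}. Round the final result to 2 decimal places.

Trend T_4 = (14966 + 8788 + 6813 + 11970 + 3178 + 14202 + 4822) / 7 = 64739/7 = 9248.4286
Detrended value: 11970 − 9248.4286 = 2721.57

2721.57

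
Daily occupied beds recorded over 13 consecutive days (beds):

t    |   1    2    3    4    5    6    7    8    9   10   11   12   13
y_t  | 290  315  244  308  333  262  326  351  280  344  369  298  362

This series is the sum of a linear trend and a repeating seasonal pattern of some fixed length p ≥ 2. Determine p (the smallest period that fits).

First differences y_{t+1} − y_t: 25, -71, 64, 25, -71, 64, 25, -71, …
The difference pattern repeats every 3 terms and not for any smaller step, so p = 3.

3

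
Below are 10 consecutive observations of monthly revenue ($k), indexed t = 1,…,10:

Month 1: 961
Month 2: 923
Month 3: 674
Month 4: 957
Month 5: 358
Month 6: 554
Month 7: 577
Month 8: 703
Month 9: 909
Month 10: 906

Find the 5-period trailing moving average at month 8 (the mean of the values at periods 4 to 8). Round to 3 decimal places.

Sum of periods 4–8: 957 + 358 + 554 + 577 + 703 = 3149
Divide by 5: 3149 / 5 = 629.800

629.800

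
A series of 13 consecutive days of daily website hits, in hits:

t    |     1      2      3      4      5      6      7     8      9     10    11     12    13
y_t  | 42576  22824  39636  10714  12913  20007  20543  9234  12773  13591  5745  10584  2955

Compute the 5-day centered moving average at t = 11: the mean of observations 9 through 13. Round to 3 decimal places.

Sum of periods 9–13: 12773 + 13591 + 5745 + 10584 + 2955 = 45648
Divide by 5: 45648 / 5 = 9129.600

9129.600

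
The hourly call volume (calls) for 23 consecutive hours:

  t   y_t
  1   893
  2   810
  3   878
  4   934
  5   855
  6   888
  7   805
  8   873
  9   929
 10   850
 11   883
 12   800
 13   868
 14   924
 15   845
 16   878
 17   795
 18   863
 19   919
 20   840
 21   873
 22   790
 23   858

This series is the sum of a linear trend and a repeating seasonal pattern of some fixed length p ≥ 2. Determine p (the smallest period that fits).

5

First differences y_{t+1} − y_t: -83, 68, 56, -79, 33, -83, 68, 56, -79, 33, -83, 68, …
The difference pattern repeats every 5 terms and not for any smaller step, so p = 5.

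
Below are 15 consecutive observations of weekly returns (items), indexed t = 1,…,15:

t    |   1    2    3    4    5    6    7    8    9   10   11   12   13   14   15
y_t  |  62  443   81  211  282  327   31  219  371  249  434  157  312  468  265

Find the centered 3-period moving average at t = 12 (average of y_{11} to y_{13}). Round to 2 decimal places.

301.00

Sum of periods 11–13: 434 + 157 + 312 = 903
Divide by 3: 903 / 3 = 301.00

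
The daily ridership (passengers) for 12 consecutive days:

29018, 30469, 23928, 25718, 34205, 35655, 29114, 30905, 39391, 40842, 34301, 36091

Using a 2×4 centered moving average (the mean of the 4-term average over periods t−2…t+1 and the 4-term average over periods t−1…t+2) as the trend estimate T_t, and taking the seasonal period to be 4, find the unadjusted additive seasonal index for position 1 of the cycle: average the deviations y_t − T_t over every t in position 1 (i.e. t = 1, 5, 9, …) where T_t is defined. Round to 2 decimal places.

3679.94

Season position 1 occurs at t = 5, 9 (where T_t is defined).
t=5: T_5 = 30524.7500; y_5 − T_5 = 34205 − 30524.7500 = 3680.2500
t=9: T_9 = 35711.3750; y_9 − T_9 = 39391 − 35711.3750 = 3679.6250
Mean deviation: (3680.2500 + 3679.6250) / 2 = 3679.94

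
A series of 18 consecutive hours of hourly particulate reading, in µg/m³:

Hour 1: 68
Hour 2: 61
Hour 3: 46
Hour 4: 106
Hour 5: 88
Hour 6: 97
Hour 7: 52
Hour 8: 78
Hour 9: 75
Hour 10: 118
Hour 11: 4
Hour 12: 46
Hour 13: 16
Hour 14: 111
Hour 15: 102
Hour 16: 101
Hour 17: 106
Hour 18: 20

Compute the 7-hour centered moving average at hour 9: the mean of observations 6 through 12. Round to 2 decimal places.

Sum of periods 6–12: 97 + 52 + 78 + 75 + 118 + 4 + 46 = 470
Divide by 7: 470 / 7 = 67.14

67.14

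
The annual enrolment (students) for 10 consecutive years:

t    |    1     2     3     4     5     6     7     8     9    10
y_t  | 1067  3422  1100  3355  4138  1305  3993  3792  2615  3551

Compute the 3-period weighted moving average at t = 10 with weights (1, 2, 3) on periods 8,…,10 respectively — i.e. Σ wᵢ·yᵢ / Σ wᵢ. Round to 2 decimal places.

3279.17

Weighted sum: 1·3792 + 2·2615 + 3·3551 = 3792 + 5230 + 10653 = 19675
Weight total: 1 + 2 + 3 = 6
WMA = 19675 / 6 = 3279.17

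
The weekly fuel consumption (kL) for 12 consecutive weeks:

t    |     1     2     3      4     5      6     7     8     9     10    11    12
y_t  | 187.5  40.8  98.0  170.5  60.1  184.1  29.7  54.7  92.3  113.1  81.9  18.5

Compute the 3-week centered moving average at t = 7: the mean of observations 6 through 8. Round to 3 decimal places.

89.500

Sum of periods 6–8: 184.1 + 29.7 + 54.7 = 268.5
Divide by 3: 268.5 / 3 = 89.500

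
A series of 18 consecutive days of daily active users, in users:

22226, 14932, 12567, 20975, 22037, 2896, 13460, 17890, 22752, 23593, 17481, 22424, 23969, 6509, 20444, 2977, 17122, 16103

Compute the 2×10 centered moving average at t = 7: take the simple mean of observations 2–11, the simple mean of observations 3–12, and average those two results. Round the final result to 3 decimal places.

Sum over 2–11: 14932 + 12567 + 20975 + 22037 + 2896 + 13460 + 17890 + 22752 + 23593 + 17481 = 168583
Sum over 3–12: 12567 + 20975 + 22037 + 2896 + 13460 + 17890 + 22752 + 23593 + 17481 + 22424 = 176075
CMA at t=7 = (168583 + 176075) / (2·10) = 344658 / 20 = 17232.900

17232.900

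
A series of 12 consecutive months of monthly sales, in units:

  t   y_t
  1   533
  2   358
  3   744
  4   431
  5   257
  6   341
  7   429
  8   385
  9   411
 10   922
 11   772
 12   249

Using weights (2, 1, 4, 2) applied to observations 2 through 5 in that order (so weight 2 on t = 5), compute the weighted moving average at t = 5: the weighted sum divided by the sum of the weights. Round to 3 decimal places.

Weighted sum: 2·358 + 1·744 + 4·431 + 2·257 = 716 + 744 + 1724 + 514 = 3698
Weight total: 2 + 1 + 4 + 2 = 9
WMA = 3698 / 9 = 410.889

410.889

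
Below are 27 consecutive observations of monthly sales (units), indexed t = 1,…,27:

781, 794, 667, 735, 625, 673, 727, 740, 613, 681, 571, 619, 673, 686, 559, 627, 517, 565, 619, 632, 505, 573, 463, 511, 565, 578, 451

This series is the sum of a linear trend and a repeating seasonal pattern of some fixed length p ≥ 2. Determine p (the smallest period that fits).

6

First differences y_{t+1} − y_t: 13, -127, 68, -110, 48, 54, 13, -127, 68, -110, 48, 54, 13, -127, …
The difference pattern repeats every 6 terms and not for any smaller step, so p = 6.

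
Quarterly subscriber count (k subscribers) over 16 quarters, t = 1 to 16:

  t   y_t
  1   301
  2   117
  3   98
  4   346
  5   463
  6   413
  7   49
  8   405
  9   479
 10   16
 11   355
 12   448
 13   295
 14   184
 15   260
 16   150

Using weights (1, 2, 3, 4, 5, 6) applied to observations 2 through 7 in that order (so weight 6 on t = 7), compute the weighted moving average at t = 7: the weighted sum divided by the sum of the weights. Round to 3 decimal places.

Weighted sum: 1·117 + 2·98 + 3·346 + 4·463 + 5·413 + 6·49 = 117 + 196 + 1038 + 1852 + 2065 + 294 = 5562
Weight total: 1 + 2 + 3 + 4 + 5 + 6 = 21
WMA = 5562 / 21 = 264.857

264.857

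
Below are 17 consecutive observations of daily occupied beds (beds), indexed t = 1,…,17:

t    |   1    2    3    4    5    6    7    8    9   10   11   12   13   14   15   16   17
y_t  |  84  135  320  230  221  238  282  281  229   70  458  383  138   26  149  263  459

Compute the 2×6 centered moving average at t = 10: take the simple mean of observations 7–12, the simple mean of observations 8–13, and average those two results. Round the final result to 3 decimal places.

271.833

Sum over 7–12: 282 + 281 + 229 + 70 + 458 + 383 = 1703
Sum over 8–13: 281 + 229 + 70 + 458 + 383 + 138 = 1559
CMA at t=10 = (1703 + 1559) / (2·6) = 3262 / 12 = 271.833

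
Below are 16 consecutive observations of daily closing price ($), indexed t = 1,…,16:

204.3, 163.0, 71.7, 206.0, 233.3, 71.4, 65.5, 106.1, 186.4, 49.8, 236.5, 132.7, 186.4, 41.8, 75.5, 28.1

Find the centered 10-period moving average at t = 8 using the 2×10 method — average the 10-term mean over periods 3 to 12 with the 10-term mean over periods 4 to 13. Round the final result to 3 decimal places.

Sum over 3–12: 71.7 + 206.0 + 233.3 + 71.4 + 65.5 + 106.1 + 186.4 + 49.8 + 236.5 + 132.7 = 1359.4
Sum over 4–13: 206.0 + 233.3 + 71.4 + 65.5 + 106.1 + 186.4 + 49.8 + 236.5 + 132.7 + 186.4 = 1474.1
CMA at t=8 = (1359.4 + 1474.1) / (2·10) = 2833.5 / 20 = 141.675

141.675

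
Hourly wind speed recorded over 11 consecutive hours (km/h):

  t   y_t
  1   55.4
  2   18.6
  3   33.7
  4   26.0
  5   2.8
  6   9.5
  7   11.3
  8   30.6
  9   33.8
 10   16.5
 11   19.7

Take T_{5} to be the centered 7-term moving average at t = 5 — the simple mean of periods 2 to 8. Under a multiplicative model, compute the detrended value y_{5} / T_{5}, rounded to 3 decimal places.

Trend T_5 = (18.6 + 33.7 + 26.0 + 2.8 + 9.5 + 11.3 + 30.6) / 7 = 132.5/7 = 18.92857
Ratio to trend: 2.8 / 18.92857 = 0.148

0.148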